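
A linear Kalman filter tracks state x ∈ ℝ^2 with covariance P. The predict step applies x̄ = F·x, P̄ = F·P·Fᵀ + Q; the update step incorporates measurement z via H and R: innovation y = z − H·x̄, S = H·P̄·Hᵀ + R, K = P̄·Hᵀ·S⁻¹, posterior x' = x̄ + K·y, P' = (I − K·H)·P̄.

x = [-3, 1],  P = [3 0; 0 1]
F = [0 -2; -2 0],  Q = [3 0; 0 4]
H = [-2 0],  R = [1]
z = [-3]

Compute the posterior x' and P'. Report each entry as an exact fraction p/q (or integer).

x̄ = F·x = [-2, 6]
P̄ = F·P·Fᵀ + Q = [7 0; 0 16]
y = z − H·x̄ = [-7]
S = H·P̄·Hᵀ + R = [29]
K = P̄·Hᵀ·S⁻¹ = [-14/29; 0]
x' = x̄ + K·y = [40/29, 6]
P' = (I − K·H)·P̄ = [7/29 0; 0 16]

x' = [40/29, 6]
P' = [7/29 0; 0 16]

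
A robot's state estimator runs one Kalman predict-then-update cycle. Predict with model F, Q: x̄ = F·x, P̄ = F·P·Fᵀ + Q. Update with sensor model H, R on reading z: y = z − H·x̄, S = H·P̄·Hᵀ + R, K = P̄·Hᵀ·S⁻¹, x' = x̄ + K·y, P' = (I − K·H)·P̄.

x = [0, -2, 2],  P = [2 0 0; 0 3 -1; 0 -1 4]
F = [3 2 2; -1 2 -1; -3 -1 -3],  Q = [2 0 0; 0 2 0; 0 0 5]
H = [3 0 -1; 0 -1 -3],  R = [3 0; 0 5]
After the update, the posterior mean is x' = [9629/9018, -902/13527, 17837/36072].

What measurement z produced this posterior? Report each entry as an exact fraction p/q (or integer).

z = [3, -2]

x̄ = F·x = [0, -6, -4]
P̄ = F·P·Fᵀ + Q = [40 -4 -40; -4 24 17; -40 17 56]
S = H·P̄·Hᵀ + R = [659 557; 557 635]
K = P̄·Hᵀ·S⁻¹ = [2711/9018 -617/9018; 2920/13527 -4159/13527; -2905/36072 -7961/36072]
x' − x̄ = [9629/9018, 80260/13527, 162125/36072] = K·y
y = (KᵀK)⁻¹·Kᵀ·(x' − x̄) = [-1, -20]
z = y + H·x̄ = [-1, -20] + [4, 18] = [3, -2]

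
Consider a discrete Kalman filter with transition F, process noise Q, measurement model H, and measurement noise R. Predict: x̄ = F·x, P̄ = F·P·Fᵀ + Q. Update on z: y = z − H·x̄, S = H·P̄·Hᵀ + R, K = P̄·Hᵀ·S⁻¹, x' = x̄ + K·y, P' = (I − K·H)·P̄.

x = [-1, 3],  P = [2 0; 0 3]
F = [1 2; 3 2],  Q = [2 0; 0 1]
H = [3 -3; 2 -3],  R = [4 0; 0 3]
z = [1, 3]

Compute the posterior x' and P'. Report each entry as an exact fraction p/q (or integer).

x' = [21/55, -24/55]
P' = [11028/2365 8988/2365; 8988/2365 7768/2365]

x̄ = F·x = [5, 3]
P̄ = F·P·Fᵀ + Q = [16 18; 18 31]
y = z − H·x̄ = [-5, 2]
S = H·P̄·Hᵀ + R = [103 105; 105 130]
K = P̄·Hᵀ·S⁻¹ = [306/473 -1636/2365; 183/473 -1776/2365]
x' = x̄ + K·y = [21/55, -24/55]
P' = (I − K·H)·P̄ = [11028/2365 8988/2365; 8988/2365 7768/2365]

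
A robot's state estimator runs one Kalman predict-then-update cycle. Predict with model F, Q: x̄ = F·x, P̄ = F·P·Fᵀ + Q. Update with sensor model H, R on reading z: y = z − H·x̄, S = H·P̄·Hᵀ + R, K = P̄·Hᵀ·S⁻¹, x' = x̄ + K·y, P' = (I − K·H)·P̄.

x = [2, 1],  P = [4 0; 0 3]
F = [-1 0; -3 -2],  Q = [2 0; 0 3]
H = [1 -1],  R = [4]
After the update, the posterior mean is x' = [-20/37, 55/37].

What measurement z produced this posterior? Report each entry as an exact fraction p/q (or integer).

x̄ = F·x = [-2, -8]
P̄ = F·P·Fᵀ + Q = [6 12; 12 51]
S = H·P̄·Hᵀ + R = [37]
K = P̄·Hᵀ·S⁻¹ = [-6/37; -39/37]
x' − x̄ = [54/37, 351/37] = K·y
y = (KᵀK)⁻¹·Kᵀ·(x' − x̄) = [-9]
z = y + H·x̄ = [-9] + [6] = [-3]

z = [-3]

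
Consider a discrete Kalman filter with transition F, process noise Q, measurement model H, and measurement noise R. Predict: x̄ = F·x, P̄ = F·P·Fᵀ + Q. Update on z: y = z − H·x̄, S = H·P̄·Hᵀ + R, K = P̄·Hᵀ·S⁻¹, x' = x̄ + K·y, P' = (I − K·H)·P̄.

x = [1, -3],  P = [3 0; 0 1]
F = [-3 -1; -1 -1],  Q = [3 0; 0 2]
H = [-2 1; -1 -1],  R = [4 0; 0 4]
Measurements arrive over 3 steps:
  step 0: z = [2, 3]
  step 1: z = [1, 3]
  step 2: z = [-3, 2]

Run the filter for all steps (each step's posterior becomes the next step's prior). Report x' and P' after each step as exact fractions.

step 0: x̄ = F·x = [0, 2]
step 0: P̄ = F·P·Fᵀ + Q = [31 10; 10 6]
step 0: y = z − H·x̄ = [0, 5]
step 0: S = H·P̄·Hᵀ + R = [94 66; 66 61]
step 0: K = P̄·Hᵀ·S⁻¹ = [-233/689 -211/689; 101/689 -290/689]
step 0: x' = x̄ + K·y = [-1055/689, -72/689]
step 0: P' = (I − K·H)·P̄ = [592/689 252/689; 252/689 908/689]
step 1: x̄ = F·x = [249/53, 1127/689]
step 1: P̄ = F·P·Fᵀ + Q = [755/53 284/53; 284/53 3382/689]
step 1: y = z − H·x̄ = [6036/689, 6431/689]
step 1: S = H·P̄·Hᵀ + R = [30630/689 19940/689; 19940/689 23337/689]
step 1: K = P̄·Hᵀ·S⁻¹ = [-74467/230195 -13921/46039; 4941/32885 -2838/6577]
step 1: x' = x̄ + K·y = [-220568/230195, -35371/32885]
step 1: P' = (I − K·H)·P̄ = [192096/230195 12332/32885; 12332/32885 44428/32885]
step 2: x̄ = F·x = [909301/230195, 93633/46039]
step 2: P̄ = F·P·Fᵀ + Q = [3248389/230195 246516/46039; 246516/46039 227226/46039]
step 2: y = z − H·x̄ = [659852/230195, 1837856/230195]
step 2: S = H·P̄·Hᵀ + R = [10120146/230195 6593228/230195; 6593228/230195 7770459/230195]
step 2: K = P̄·Hᵀ·S⁻¹ = [-24677305/76386377 -23110847/76386377; 11490849/76386377 -33035238/76386377]
step 2: x' = x̄ + K·y = [46484203/76386377, -75459165/76386377]
step 2: P' = (I − K·H)·P̄ = [63717536/76386377 28725852/76386377; 28725852/76386377 103415100/76386377]

step 0: x' = [-1055/689, -72/689], P' = [592/689 252/689; 252/689 908/689]
step 1: x' = [-220568/230195, -35371/32885], P' = [192096/230195 12332/32885; 12332/32885 44428/32885]
step 2: x' = [46484203/76386377, -75459165/76386377], P' = [63717536/76386377 28725852/76386377; 28725852/76386377 103415100/76386377]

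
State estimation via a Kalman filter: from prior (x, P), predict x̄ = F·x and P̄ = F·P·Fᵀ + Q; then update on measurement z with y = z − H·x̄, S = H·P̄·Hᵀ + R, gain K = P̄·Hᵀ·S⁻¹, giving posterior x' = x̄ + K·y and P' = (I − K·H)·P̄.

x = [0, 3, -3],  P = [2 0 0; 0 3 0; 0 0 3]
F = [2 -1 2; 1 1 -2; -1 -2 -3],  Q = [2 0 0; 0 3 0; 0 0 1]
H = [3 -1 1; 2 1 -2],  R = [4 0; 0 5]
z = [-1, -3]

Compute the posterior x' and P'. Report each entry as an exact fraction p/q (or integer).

x' = [-5605/16144, 52807/16144, 22121/8072]
P' = [30479/64576 87979/64576 27133/32288; 87979/64576 795831/64576 242641/32288; 27133/32288 242641/32288 88903/16144]

x̄ = F·x = [-9, 9, 3]
P̄ = F·P·Fᵀ + Q = [25 -11 -16; -11 20 10; -16 10 42]
y = z − H·x̄ = [32, 12]
S = H·P̄·Hᵀ + R = [241 129; 129 337]
K = P̄·Hᵀ·S⁻¹ = [14431/64576 8081/64576; -11653/64576 245/64576; 4141/32288 -11741/32288]
x' = x̄ + K·y = [-5605/16144, 52807/16144, 22121/8072]
P' = (I − K·H)·P̄ = [30479/64576 87979/64576 27133/32288; 87979/64576 795831/64576 242641/32288; 27133/32288 242641/32288 88903/16144]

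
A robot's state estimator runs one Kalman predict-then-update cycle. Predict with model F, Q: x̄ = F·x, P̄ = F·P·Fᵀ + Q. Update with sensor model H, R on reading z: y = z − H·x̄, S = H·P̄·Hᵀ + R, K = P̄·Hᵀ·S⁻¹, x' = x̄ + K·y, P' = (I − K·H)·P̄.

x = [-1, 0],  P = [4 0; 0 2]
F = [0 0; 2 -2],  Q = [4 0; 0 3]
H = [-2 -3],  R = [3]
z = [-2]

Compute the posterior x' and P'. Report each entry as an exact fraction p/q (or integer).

x' = [32/131, 62/131]
P' = [492/131 -324/131; -324/131 513/262]

x̄ = F·x = [0, -2]
P̄ = F·P·Fᵀ + Q = [4 0; 0 27]
y = z − H·x̄ = [-8]
S = H·P̄·Hᵀ + R = [262]
K = P̄·Hᵀ·S⁻¹ = [-4/131; -81/262]
x' = x̄ + K·y = [32/131, 62/131]
P' = (I − K·H)·P̄ = [492/131 -324/131; -324/131 513/262]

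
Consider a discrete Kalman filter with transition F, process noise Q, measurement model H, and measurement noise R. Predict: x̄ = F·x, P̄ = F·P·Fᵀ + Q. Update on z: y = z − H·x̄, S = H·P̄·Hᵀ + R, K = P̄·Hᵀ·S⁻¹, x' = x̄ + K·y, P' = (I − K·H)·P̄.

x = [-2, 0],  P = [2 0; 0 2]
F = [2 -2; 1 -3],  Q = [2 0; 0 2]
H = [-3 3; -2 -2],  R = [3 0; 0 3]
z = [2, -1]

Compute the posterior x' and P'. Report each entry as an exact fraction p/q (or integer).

x' = [-368/2361, 1370/2361]
P' = [1874/7083 748/7083; 748/7083 1886/7083]

x̄ = F·x = [-4, -2]
P̄ = F·P·Fᵀ + Q = [18 16; 16 22]
y = z − H·x̄ = [-4, -13]
S = H·P̄·Hᵀ + R = [75 -24; -24 291]
K = P̄·Hᵀ·S⁻¹ = [-1126/7083 -1748/7083; 1138/7083 -1756/7083]
x' = x̄ + K·y = [-368/2361, 1370/2361]
P' = (I − K·H)·P̄ = [1874/7083 748/7083; 748/7083 1886/7083]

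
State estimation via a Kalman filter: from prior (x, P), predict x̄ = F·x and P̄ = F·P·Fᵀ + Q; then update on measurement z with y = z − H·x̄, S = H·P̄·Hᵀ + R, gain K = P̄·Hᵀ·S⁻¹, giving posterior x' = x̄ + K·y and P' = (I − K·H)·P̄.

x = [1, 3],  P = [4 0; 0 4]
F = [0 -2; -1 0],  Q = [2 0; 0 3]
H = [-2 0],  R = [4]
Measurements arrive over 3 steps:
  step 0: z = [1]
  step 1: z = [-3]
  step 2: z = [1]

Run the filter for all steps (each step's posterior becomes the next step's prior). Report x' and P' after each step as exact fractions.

step 0: x̄ = F·x = [-6, -1]
step 0: P̄ = F·P·Fᵀ + Q = [18 0; 0 7]
step 0: y = z − H·x̄ = [-11]
step 0: S = H·P̄·Hᵀ + R = [76]
step 0: K = P̄·Hᵀ·S⁻¹ = [-9/19; 0]
step 0: x' = x̄ + K·y = [-15/19, -1]
step 0: P' = (I − K·H)·P̄ = [18/19 0; 0 7]
step 1: x̄ = F·x = [2, 15/19]
step 1: P̄ = F·P·Fᵀ + Q = [30 0; 0 75/19]
step 1: y = z − H·x̄ = [1]
step 1: S = H·P̄·Hᵀ + R = [124]
step 1: K = P̄·Hᵀ·S⁻¹ = [-15/31; 0]
step 1: x' = x̄ + K·y = [47/31, 15/19]
step 1: P' = (I − K·H)·P̄ = [30/31 0; 0 75/19]
step 2: x̄ = F·x = [-30/19, -47/31]
step 2: P̄ = F·P·Fᵀ + Q = [338/19 0; 0 123/31]
step 2: y = z − H·x̄ = [-41/19]
step 2: S = H·P̄·Hᵀ + R = [1428/19]
step 2: K = P̄·Hᵀ·S⁻¹ = [-169/357; 0]
step 2: x' = x̄ + K·y = [-199/357, -47/31]
step 2: P' = (I − K·H)·P̄ = [338/357 0; 0 123/31]

step 0: x' = [-15/19, -1], P' = [18/19 0; 0 7]
step 1: x' = [47/31, 15/19], P' = [30/31 0; 0 75/19]
step 2: x' = [-199/357, -47/31], P' = [338/357 0; 0 123/31]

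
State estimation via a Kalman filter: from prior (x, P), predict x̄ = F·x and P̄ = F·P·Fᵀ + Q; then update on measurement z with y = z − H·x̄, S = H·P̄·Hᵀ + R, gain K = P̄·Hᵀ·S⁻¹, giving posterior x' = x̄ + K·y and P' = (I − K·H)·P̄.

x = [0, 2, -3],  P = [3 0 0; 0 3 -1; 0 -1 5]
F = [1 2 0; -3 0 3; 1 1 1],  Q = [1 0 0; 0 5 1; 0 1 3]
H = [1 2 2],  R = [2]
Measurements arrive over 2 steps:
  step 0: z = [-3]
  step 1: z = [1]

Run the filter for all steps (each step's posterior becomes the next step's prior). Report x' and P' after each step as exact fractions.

step 0: x̄ = F·x = [4, -9, -1]
step 0: P̄ = F·P·Fᵀ + Q = [16 -15 7; -15 77 4; 7 4 12]
step 0: y = z − H·x̄ = [13]
step 0: S = H·P̄·Hᵀ + R = [374]
step 0: K = P̄·Hᵀ·S⁻¹ = [0; 147/374; 39/374]
step 0: x' = x̄ + K·y = [4, -1455/374, 133/374]
step 0: P' = (I − K·H)·P̄ = [16 -15 7; -15 7189/374 -4237/374; 7 -4237/374 2967/374]
step 1: x̄ = F·x = [-707/187, -4089/374, 87/187]
step 1: P̄ = F·P·Fᵀ + Q = [6337/187 -930/187 -1162/187; -930/187 35305/374 -2279/187; -1162/187 -2279/187 1402/187]
step 1: y = z − H·x̄ = [4809/187]
step 1: S = H·P̄·Hᵀ + R = [56329/187]
step 1: K = P̄·Hᵀ·S⁻¹ = [2153/56329; 29817/56329; -2916/56329]
step 1: x' = x̄ + K·y = [-22514/8047, 43125/16094, -6969/8047]
step 1: P' = (I − K·H)·P̄ = [1884072/56329 -623433/56329 -316450/56329; -623433/56329 1126141/112658 -221537/56329; -316450/56329 -221537/56329 376846/56329]

step 0: x' = [4, -1455/374, 133/374], P' = [16 -15 7; -15 7189/374 -4237/374; 7 -4237/374 2967/374]
step 1: x' = [-22514/8047, 43125/16094, -6969/8047], P' = [1884072/56329 -623433/56329 -316450/56329; -623433/56329 1126141/112658 -221537/56329; -316450/56329 -221537/56329 376846/56329]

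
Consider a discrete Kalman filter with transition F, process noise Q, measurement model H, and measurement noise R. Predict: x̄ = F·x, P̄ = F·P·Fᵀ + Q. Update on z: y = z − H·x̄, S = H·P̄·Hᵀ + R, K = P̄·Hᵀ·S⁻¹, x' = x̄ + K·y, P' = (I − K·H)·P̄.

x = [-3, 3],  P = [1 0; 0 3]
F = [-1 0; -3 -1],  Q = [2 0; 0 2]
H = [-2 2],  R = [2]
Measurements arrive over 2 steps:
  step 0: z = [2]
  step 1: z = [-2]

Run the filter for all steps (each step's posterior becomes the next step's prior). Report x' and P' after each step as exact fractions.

step 0: x' = [3, 94/23], P' = [3 3; 3 80/23]
step 1: x' = [-1487/1471, -3167/1471], P' = [5101/1471 5262/1471; 5262/1471 6147/1471]

step 0: x̄ = F·x = [3, 6]
step 0: P̄ = F·P·Fᵀ + Q = [3 3; 3 14]
step 0: y = z − H·x̄ = [-4]
step 0: S = H·P̄·Hᵀ + R = [46]
step 0: K = P̄·Hᵀ·S⁻¹ = [0; 11/23]
step 0: x' = x̄ + K·y = [3, 94/23]
step 0: P' = (I − K·H)·P̄ = [3 3; 3 80/23]
step 1: x̄ = F·x = [-3, -301/23]
step 1: P̄ = F·P·Fᵀ + Q = [5 12; 12 1161/23]
step 1: y = z − H·x̄ = [418/23]
step 1: S = H·P̄·Hᵀ + R = [2942/23]
step 1: K = P̄·Hᵀ·S⁻¹ = [161/1471; 885/1471]
step 1: x' = x̄ + K·y = [-1487/1471, -3167/1471]
step 1: P' = (I − K·H)·P̄ = [5101/1471 5262/1471; 5262/1471 6147/1471]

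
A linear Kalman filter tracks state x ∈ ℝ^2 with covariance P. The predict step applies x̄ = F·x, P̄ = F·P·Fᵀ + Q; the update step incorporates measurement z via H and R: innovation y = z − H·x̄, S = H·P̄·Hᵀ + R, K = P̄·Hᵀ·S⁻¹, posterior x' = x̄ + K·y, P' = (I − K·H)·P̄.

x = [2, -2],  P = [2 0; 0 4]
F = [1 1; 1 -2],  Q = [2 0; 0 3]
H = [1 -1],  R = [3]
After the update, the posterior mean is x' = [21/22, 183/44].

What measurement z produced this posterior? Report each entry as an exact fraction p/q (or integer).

z = [-3]

x̄ = F·x = [0, 6]
P̄ = F·P·Fᵀ + Q = [8 -6; -6 21]
S = H·P̄·Hᵀ + R = [44]
K = P̄·Hᵀ·S⁻¹ = [7/22; -27/44]
x' − x̄ = [21/22, -81/44] = K·y
y = (KᵀK)⁻¹·Kᵀ·(x' − x̄) = [3]
z = y + H·x̄ = [3] + [-6] = [-3]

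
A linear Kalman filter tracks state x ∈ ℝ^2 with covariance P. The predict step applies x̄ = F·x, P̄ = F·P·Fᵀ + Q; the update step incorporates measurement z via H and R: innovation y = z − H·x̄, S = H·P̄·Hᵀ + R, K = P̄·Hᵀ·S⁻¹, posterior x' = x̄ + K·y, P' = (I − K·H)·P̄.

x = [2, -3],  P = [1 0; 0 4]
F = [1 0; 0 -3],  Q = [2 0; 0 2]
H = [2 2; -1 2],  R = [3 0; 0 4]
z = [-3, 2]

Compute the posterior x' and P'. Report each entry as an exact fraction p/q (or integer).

x' = [-5048/5237, 89/5237]
P' = [3228/5237 -1140/5237; -1140/5237 2622/5237]

x̄ = F·x = [2, 9]
P̄ = F·P·Fᵀ + Q = [3 0; 0 38]
y = z − H·x̄ = [-25, -14]
S = H·P̄·Hᵀ + R = [167 146; 146 159]
K = P̄·Hᵀ·S⁻¹ = [1392/5237 -1377/5237; 988/5237 1596/5237]
x' = x̄ + K·y = [-5048/5237, 89/5237]
P' = (I − K·H)·P̄ = [3228/5237 -1140/5237; -1140/5237 2622/5237]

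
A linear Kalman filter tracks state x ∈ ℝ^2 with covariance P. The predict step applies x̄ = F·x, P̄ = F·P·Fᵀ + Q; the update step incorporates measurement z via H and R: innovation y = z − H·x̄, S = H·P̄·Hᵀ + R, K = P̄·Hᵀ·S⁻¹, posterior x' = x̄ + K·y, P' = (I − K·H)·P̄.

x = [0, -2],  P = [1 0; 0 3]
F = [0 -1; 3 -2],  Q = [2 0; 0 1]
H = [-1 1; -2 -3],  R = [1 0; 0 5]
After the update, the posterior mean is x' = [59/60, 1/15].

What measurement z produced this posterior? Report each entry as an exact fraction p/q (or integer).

x̄ = F·x = [2, 4]
P̄ = F·P·Fᵀ + Q = [5 6; 6 22]
S = H·P̄·Hᵀ + R = [16 -50; -50 295]
K = P̄·Hᵀ·S⁻¹ = [-221/444 -199/1110; 41/111 -112/555]
x' − x̄ = [-61/60, -59/15] = K·y
y = (KᵀK)⁻¹·Kᵀ·(x' − x̄) = [-3, 14]
z = y + H·x̄ = [-3, 14] + [2, -16] = [-1, -2]

z = [-1, -2]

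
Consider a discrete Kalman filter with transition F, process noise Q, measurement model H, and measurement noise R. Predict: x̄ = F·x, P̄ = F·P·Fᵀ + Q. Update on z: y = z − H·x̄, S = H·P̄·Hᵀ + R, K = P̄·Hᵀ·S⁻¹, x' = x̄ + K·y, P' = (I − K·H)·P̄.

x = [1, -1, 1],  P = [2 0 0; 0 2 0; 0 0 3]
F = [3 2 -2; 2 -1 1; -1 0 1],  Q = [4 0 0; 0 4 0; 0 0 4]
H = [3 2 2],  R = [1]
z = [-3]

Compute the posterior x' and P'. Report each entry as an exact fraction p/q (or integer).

x' = [-1203/355, 1116/355, 32/71]
P' = [3674/355 -3318/355 -428/71; -3318/355 4591/355 81/71; -428/71 81/71 559/71]

x̄ = F·x = [-1, 4, 0]
P̄ = F·P·Fᵀ + Q = [42 2 -12; 2 17 -1; -12 -1 9]
y = z − H·x̄ = [-8]
S = H·P̄·Hᵀ + R = [355]
K = P̄·Hᵀ·S⁻¹ = [106/355; 38/355; -4/71]
x' = x̄ + K·y = [-1203/355, 1116/355, 32/71]
P' = (I − K·H)·P̄ = [3674/355 -3318/355 -428/71; -3318/355 4591/355 81/71; -428/71 81/71 559/71]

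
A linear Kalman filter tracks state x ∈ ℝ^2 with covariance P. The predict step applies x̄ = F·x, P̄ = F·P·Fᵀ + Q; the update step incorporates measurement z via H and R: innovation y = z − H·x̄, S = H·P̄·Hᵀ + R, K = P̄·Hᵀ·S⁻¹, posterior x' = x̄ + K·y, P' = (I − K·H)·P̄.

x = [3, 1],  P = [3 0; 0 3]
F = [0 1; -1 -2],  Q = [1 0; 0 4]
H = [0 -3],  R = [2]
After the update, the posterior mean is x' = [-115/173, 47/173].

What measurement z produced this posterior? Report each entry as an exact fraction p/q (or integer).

x̄ = F·x = [1, -5]
P̄ = F·P·Fᵀ + Q = [4 -6; -6 19]
S = H·P̄·Hᵀ + R = [173]
K = P̄·Hᵀ·S⁻¹ = [18/173; -57/173]
x' − x̄ = [-288/173, 912/173] = K·y
y = (KᵀK)⁻¹·Kᵀ·(x' − x̄) = [-16]
z = y + H·x̄ = [-16] + [15] = [-1]

z = [-1]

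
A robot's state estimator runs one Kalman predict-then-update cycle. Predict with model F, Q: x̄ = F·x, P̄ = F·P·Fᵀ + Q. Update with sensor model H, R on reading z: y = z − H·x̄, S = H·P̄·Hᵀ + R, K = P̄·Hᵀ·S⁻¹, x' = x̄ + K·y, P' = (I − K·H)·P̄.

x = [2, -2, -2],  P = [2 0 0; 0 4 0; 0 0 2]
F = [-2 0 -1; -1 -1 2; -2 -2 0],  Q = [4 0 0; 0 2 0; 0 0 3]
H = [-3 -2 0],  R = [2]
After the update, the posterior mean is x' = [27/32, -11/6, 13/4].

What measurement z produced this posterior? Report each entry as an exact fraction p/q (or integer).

z = [1]

x̄ = F·x = [-2, -4, 0]
P̄ = F·P·Fᵀ + Q = [14 0 8; 0 16 12; 8 12 27]
S = H·P̄·Hᵀ + R = [192]
K = P̄·Hᵀ·S⁻¹ = [-7/32; -1/6; -1/4]
x' − x̄ = [91/32, 13/6, 13/4] = K·y
y = (KᵀK)⁻¹·Kᵀ·(x' − x̄) = [-13]
z = y + H·x̄ = [-13] + [14] = [1]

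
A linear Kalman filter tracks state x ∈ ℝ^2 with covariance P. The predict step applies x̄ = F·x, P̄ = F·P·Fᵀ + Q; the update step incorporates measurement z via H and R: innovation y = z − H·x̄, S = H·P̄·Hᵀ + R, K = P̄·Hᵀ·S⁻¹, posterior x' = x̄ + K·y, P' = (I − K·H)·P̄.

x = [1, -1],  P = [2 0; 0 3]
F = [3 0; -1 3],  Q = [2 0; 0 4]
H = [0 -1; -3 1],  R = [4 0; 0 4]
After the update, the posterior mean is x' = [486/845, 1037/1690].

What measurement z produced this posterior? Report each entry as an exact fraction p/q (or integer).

z = [-1, -1]

x̄ = F·x = [3, -4]
P̄ = F·P·Fᵀ + Q = [20 -6; -6 33]
S = H·P̄·Hᵀ + R = [37 -51; -51 253]
K = P̄·Hᵀ·S⁻¹ = [-231/845 -267/845; -1437/1690 51/1690]
x' − x̄ = [-2049/845, 7797/1690] = K·y
y = (KᵀK)⁻¹·Kᵀ·(x' − x̄) = [-5, 12]
z = y + H·x̄ = [-5, 12] + [4, -13] = [-1, -1]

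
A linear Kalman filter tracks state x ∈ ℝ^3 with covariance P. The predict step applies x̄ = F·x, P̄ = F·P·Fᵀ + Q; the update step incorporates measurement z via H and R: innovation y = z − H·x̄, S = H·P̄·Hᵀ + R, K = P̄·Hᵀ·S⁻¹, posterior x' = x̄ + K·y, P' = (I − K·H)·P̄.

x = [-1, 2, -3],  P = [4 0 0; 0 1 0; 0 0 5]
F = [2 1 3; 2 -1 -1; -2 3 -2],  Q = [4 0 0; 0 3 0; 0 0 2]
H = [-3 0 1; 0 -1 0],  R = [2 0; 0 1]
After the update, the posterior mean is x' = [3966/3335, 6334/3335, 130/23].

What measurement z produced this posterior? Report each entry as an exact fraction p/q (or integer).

z = [2, -2]

x̄ = F·x = [-9, -1, 14]
P̄ = F·P·Fᵀ + Q = [66 0 -43; 0 25 -9; -43 -9 47]
S = H·P̄·Hᵀ + R = [901 9; 9 26]
K = P̄·Hᵀ·S⁻¹ = [-6266/23345 2169/23345; -9/23345 -22444/23345; 31/161 45/161]
x' − x̄ = [33981/3335, 9669/3335, -192/23] = K·y
y = (KᵀK)⁻¹·Kᵀ·(x' − x̄) = [-39, -3]
z = y + H·x̄ = [-39, -3] + [41, 1] = [2, -2]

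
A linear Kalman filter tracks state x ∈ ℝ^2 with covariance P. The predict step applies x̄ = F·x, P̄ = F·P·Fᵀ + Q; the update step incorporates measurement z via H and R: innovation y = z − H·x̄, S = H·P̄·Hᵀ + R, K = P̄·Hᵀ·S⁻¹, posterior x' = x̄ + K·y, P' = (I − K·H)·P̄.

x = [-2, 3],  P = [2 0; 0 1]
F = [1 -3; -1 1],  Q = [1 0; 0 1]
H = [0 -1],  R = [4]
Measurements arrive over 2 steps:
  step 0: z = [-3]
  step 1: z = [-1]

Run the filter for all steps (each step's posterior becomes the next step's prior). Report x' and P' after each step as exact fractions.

step 0: x' = [-39/4, 4], P' = [71/8 -5/2; -5/2 2]
step 1: x' = [-1095/167, 575/167], P' = [2210/167 -796/167; -796/167 540/167]

step 0: x̄ = F·x = [-11, 5]
step 0: P̄ = F·P·Fᵀ + Q = [12 -5; -5 4]
step 0: y = z − H·x̄ = [2]
step 0: S = H·P̄·Hᵀ + R = [8]
step 0: K = P̄·Hᵀ·S⁻¹ = [5/8; -1/2]
step 0: x' = x̄ + K·y = [-39/4, 4]
step 0: P' = (I − K·H)·P̄ = [71/8 -5/2; -5/2 2]
step 1: x̄ = F·x = [-87/4, 55/4]
step 1: P̄ = F·P·Fᵀ + Q = [343/8 -199/8; -199/8 135/8]
step 1: y = z − H·x̄ = [51/4]
step 1: S = H·P̄·Hᵀ + R = [167/8]
step 1: K = P̄·Hᵀ·S⁻¹ = [199/167; -135/167]
step 1: x' = x̄ + K·y = [-1095/167, 575/167]
step 1: P' = (I − K·H)·P̄ = [2210/167 -796/167; -796/167 540/167]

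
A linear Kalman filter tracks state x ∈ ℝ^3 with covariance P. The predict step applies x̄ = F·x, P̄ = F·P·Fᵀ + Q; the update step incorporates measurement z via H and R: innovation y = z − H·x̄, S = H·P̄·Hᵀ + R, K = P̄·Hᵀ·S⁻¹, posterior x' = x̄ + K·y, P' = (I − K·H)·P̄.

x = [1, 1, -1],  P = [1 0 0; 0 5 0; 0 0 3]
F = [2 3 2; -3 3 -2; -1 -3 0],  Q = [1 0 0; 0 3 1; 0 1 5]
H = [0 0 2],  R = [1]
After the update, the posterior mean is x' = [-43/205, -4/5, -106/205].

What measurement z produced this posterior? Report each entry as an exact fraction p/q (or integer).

z = [-1]

x̄ = F·x = [3, 2, -4]
P̄ = F·P·Fᵀ + Q = [62 27 -47; 27 69 -41; -47 -41 51]
S = H·P̄·Hᵀ + R = [205]
K = P̄·Hᵀ·S⁻¹ = [-94/205; -2/5; 102/205]
x' − x̄ = [-658/205, -14/5, 714/205] = K·y
y = (KᵀK)⁻¹·Kᵀ·(x' − x̄) = [7]
z = y + H·x̄ = [7] + [-8] = [-1]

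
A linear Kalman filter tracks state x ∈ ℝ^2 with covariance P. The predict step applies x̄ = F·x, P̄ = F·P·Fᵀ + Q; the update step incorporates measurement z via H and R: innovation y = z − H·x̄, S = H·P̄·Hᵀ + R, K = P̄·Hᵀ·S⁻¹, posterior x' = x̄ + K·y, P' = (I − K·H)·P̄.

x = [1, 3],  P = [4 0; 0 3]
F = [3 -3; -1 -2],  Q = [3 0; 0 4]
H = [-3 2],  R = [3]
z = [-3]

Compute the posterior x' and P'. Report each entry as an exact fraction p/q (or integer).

x̄ = F·x = [-6, -7]
P̄ = F·P·Fᵀ + Q = [66 6; 6 20]
y = z − H·x̄ = [-7]
S = H·P̄·Hᵀ + R = [605]
K = P̄·Hᵀ·S⁻¹ = [-186/605; 2/55]
x' = x̄ + K·y = [-2328/605, -399/55]
P' = (I − K·H)·P̄ = [5334/605 702/55; 702/55 96/5]

x' = [-2328/605, -399/55]
P' = [5334/605 702/55; 702/55 96/5]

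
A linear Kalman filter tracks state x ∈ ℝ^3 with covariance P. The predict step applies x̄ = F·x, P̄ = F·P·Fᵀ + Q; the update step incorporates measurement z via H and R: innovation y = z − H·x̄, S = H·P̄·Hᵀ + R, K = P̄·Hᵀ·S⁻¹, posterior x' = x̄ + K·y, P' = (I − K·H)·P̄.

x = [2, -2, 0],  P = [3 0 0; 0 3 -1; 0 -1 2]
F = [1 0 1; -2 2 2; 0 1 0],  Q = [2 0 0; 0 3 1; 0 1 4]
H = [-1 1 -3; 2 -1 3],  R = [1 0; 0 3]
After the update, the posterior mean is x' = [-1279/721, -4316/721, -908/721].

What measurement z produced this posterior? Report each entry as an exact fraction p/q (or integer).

x̄ = F·x = [2, -8, -2]
P̄ = F·P·Fᵀ + Q = [7 -4 -1; -4 27 5; -1 5 7]
S = H·P̄·Hᵀ + R = [70 -77; -77 95]
K = P̄·Hᵀ·S⁻¹ = [395/721 62/103; -20/721 -24/103; -347/721 -25/103]
x' − x̄ = [-2721/721, 1452/721, 534/721] = K·y
y = (KᵀK)⁻¹·Kᵀ·(x' − x̄) = [3, -9]
z = y + H·x̄ = [3, -9] + [-4, 6] = [-1, -3]

z = [-1, -3]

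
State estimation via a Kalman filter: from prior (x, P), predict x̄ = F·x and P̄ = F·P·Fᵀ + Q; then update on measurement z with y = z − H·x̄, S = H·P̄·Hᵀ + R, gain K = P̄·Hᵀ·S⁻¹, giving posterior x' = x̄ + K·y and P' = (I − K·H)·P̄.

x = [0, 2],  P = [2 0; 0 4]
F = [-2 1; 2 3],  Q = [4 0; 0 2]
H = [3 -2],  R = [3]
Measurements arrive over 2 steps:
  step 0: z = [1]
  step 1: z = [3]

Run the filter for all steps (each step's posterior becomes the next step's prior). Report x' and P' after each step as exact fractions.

step 0: x' = [846/283, 1138/283], P' = [2928/283 4332/283; 4332/283 6618/283]
step 1: x' = [-110860/625583, -1085580/625583], P' = [2548562/625583 3785682/625583; 3785682/625583 6091332/625583]

step 0: x̄ = F·x = [2, 6]
step 0: P̄ = F·P·Fᵀ + Q = [16 4; 4 46]
step 0: y = z − H·x̄ = [7]
step 0: S = H·P̄·Hᵀ + R = [283]
step 0: K = P̄·Hᵀ·S⁻¹ = [40/283; -80/283]
step 0: x' = x̄ + K·y = [846/283, 1138/283]
step 0: P' = (I − K·H)·P̄ = [2928/283 4332/283; 4332/283 6618/283]
step 1: x̄ = F·x = [-554/283, 5106/283]
step 1: P̄ = F·P·Fᵀ + Q = [2134/283 -9186/283; -9186/283 123824/283]
step 1: y = z − H·x̄ = [12723/283]
step 1: S = H·P̄·Hᵀ + R = [625583/283]
step 1: K = P̄·Hᵀ·S⁻¹ = [24774/625583; -275206/625583]
step 1: x' = x̄ + K·y = [-110860/625583, -1085580/625583]
step 1: P' = (I − K·H)·P̄ = [2548562/625583 3785682/625583; 3785682/625583 6091332/625583]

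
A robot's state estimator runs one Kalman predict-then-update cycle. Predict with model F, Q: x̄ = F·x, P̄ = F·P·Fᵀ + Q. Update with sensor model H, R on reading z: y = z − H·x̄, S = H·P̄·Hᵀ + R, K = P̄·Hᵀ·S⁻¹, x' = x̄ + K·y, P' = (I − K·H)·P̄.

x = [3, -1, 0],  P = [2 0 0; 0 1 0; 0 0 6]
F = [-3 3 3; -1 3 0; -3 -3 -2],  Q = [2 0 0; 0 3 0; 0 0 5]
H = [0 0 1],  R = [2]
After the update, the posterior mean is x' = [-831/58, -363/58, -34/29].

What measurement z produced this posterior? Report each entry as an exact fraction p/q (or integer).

x̄ = F·x = [-12, -6, -6]
P̄ = F·P·Fᵀ + Q = [83 15 -27; 15 14 -3; -27 -3 56]
S = H·P̄·Hᵀ + R = [58]
K = P̄·Hᵀ·S⁻¹ = [-27/58; -3/58; 28/29]
x' − x̄ = [-135/58, -15/58, 140/29] = K·y
y = (KᵀK)⁻¹·Kᵀ·(x' − x̄) = [5]
z = y + H·x̄ = [5] + [-6] = [-1]

z = [-1]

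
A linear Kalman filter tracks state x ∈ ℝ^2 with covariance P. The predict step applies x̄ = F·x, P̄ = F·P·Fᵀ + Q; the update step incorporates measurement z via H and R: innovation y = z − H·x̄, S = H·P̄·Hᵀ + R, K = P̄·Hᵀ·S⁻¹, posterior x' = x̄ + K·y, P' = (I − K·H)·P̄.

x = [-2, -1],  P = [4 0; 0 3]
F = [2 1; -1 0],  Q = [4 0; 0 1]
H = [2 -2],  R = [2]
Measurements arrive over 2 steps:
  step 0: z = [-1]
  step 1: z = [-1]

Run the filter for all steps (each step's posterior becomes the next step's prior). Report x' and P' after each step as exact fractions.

step 0: x' = [-42/89, 9/89], P' = [125/89 94/89; 94/89 107/89]
step 1: x' = [-1110/4571, 1248/4571], P' = [5119/4571 3436/4571; 3436/4571 3994/4571]

step 0: x̄ = F·x = [-5, 2]
step 0: P̄ = F·P·Fᵀ + Q = [23 -8; -8 5]
step 0: y = z − H·x̄ = [13]
step 0: S = H·P̄·Hᵀ + R = [178]
step 0: K = P̄·Hᵀ·S⁻¹ = [31/89; -13/89]
step 0: x' = x̄ + K·y = [-42/89, 9/89]
step 0: P' = (I − K·H)·P̄ = [125/89 94/89; 94/89 107/89]
step 1: x̄ = F·x = [-75/89, 42/89]
step 1: P̄ = F·P·Fᵀ + Q = [1339/89 -344/89; -344/89 214/89]
step 1: y = z − H·x̄ = [145/89]
step 1: S = H·P̄·Hᵀ + R = [9142/89]
step 1: K = P̄·Hᵀ·S⁻¹ = [1683/4571; -558/4571]
step 1: x' = x̄ + K·y = [-1110/4571, 1248/4571]
step 1: P' = (I − K·H)·P̄ = [5119/4571 3436/4571; 3436/4571 3994/4571]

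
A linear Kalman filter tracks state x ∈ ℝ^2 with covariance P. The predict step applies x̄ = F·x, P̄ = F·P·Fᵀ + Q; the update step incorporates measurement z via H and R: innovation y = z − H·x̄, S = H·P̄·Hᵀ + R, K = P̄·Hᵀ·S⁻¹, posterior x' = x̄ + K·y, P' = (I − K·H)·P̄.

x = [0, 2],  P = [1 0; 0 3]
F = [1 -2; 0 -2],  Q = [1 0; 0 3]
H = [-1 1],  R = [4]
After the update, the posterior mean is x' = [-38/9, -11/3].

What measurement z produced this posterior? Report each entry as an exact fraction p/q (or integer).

x̄ = F·x = [-4, -4]
P̄ = F·P·Fᵀ + Q = [14 12; 12 15]
S = H·P̄·Hᵀ + R = [9]
K = P̄·Hᵀ·S⁻¹ = [-2/9; 1/3]
x' − x̄ = [-2/9, 1/3] = K·y
y = (KᵀK)⁻¹·Kᵀ·(x' − x̄) = [1]
z = y + H·x̄ = [1] + [0] = [1]

z = [1]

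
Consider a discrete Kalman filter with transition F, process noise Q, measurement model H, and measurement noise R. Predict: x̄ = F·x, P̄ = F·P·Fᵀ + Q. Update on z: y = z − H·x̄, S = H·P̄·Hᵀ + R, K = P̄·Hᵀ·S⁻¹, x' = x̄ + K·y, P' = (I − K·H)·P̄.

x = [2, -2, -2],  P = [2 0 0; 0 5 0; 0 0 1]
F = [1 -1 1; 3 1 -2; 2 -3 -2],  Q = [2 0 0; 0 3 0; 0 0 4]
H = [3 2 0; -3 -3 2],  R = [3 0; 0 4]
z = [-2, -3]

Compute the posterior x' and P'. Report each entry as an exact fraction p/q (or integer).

x' = [-175993/52973, 224704/52973, 1161/52973]
P' = [168257/52973 -235113/52973 -89126/52973; -235113/52973 365649/52973 178620/52973; -89126/52973 178620/52973 177371/52973]

x̄ = F·x = [2, 8, 14]
P̄ = F·P·Fᵀ + Q = [10 -1 17; -1 30 1; 17 1 61]
y = z − H·x̄ = [-24, -1]
S = H·P̄·Hᵀ + R = [201 -149; -149 374]
K = P̄·Hᵀ·S⁻¹ = [11515/52973 5579/52973; 8653/52973 -8592/52973; 29954/52973 21565/52973]
x' = x̄ + K·y = [-175993/52973, 224704/52973, 1161/52973]
P' = (I − K·H)·P̄ = [168257/52973 -235113/52973 -89126/52973; -235113/52973 365649/52973 178620/52973; -89126/52973 178620/52973 177371/52973]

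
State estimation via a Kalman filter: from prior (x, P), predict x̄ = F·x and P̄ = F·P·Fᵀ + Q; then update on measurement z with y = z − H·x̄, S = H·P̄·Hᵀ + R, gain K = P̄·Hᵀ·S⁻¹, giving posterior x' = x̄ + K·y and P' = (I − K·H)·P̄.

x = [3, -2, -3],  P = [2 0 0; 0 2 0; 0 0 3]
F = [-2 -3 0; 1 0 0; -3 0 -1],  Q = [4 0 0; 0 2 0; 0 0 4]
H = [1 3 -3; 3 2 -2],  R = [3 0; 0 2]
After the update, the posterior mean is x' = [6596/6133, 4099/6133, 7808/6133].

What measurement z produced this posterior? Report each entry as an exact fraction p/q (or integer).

x̄ = F·x = [0, 3, -6]
P̄ = F·P·Fᵀ + Q = [30 -4 12; -4 4 -6; 12 -6 25]
S = H·P̄·Hᵀ + R = [306 160; 160 244]
K = P̄·Hᵀ·S⁻¹ = [-1709/6133 5157/12266; 633/6133 -214/6133; -3901/12266 1251/12266]
x' − x̄ = [6596/6133, -14300/6133, 44606/6133] = K·y
y = (KᵀK)⁻¹·Kᵀ·(x' − x̄) = [-28, -16]
z = y + H·x̄ = [-28, -16] + [27, 18] = [-1, 2]

z = [-1, 2]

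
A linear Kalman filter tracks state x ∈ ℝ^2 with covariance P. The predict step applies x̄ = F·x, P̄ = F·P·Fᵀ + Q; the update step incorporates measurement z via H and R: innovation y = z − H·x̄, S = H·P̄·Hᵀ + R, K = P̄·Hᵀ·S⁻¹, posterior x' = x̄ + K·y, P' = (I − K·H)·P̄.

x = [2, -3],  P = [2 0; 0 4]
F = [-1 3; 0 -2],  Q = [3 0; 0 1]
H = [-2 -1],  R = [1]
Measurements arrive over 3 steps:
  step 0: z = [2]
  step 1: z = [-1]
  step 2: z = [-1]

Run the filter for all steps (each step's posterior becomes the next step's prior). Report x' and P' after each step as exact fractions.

step 0: x̄ = F·x = [-11, 6]
step 0: P̄ = F·P·Fᵀ + Q = [41 -24; -24 17]
step 0: y = z − H·x̄ = [-14]
step 0: S = H·P̄·Hᵀ + R = [86]
step 0: K = P̄·Hᵀ·S⁻¹ = [-29/43; 31/86]
step 0: x' = x̄ + K·y = [-67/43, 41/43]
step 0: P' = (I − K·H)·P̄ = [81/43 -133/43; -133/43 501/86]
step 1: x̄ = F·x = [190/43, -82/43]
step 1: P̄ = F·P·Fᵀ + Q = [6525/86 -1769/43; -1769/43 1045/43]
step 1: y = z − H·x̄ = [255/43]
step 1: S = H·P̄·Hᵀ + R = [7062/43]
step 1: K = P̄·Hᵀ·S⁻¹ = [-2378/3531; 831/2354]
step 1: x' = x̄ + K·y = [500/1177, 439/2354]
step 1: P' = (I − K·H)·P̄ = [9773/7062 -2465/1177; -2465/1177 9029/2354]
step 2: x̄ = F·x = [317/2354, -439/1177]
step 2: P̄ = F·P·Fᵀ + Q = [181741/3531 -32017/1177; -32017/1177 19235/1177]
step 2: y = z − H·x̄ = [-1299/1177]
step 2: S = H·P̄·Hᵀ + R = [403996/3531]
step 2: K = P̄·Hᵀ·S⁻¹ = [-267431/403996; 134397/403996]
step 2: x' = x̄ + K·y = [349555/403996, -299011/403996]
step 2: P' = (I − K·H)·P̄ = [539025/403996 -810619/403996; -810619/403996 1486841/403996]

step 0: x' = [-67/43, 41/43], P' = [81/43 -133/43; -133/43 501/86]
step 1: x' = [500/1177, 439/2354], P' = [9773/7062 -2465/1177; -2465/1177 9029/2354]
step 2: x' = [349555/403996, -299011/403996], P' = [539025/403996 -810619/403996; -810619/403996 1486841/403996]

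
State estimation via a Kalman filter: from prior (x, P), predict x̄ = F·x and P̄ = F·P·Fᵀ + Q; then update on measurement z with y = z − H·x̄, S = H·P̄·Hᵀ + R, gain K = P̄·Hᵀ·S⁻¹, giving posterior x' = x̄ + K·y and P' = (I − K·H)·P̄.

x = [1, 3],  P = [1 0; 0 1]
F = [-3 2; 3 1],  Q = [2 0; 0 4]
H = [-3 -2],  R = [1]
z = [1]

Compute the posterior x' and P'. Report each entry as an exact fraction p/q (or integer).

x̄ = F·x = [3, 6]
P̄ = F·P·Fᵀ + Q = [15 -7; -7 14]
y = z − H·x̄ = [22]
S = H·P̄·Hᵀ + R = [108]
K = P̄·Hᵀ·S⁻¹ = [-31/108; -7/108]
x' = x̄ + K·y = [-179/54, 247/54]
P' = (I − K·H)·P̄ = [659/108 -973/108; -973/108 1463/108]

x' = [-179/54, 247/54]
P' = [659/108 -973/108; -973/108 1463/108]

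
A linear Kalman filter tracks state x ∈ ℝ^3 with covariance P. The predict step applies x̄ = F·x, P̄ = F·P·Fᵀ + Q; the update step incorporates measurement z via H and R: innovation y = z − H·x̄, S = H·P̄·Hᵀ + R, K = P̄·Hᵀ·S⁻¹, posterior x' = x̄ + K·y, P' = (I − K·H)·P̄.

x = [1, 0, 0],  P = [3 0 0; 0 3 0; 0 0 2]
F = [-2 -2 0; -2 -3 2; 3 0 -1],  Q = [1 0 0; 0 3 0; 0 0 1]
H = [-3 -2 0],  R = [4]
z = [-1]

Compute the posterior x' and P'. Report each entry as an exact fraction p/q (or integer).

x' = [-31/263, 512/789, 1289/789]
P' = [500/263 -660/263 -324/263; -660/263 3350/789 1262/789; -324/263 1262/789 14066/789]

x̄ = F·x = [-2, -2, 3]
P̄ = F·P·Fᵀ + Q = [25 30 -18; 30 50 -22; -18 -22 30]
y = z − H·x̄ = [-11]
S = H·P̄·Hᵀ + R = [789]
K = P̄·Hᵀ·S⁻¹ = [-45/263; -190/789; 98/789]
x' = x̄ + K·y = [-31/263, 512/789, 1289/789]
P' = (I − K·H)·P̄ = [500/263 -660/263 -324/263; -660/263 3350/789 1262/789; -324/263 1262/789 14066/789]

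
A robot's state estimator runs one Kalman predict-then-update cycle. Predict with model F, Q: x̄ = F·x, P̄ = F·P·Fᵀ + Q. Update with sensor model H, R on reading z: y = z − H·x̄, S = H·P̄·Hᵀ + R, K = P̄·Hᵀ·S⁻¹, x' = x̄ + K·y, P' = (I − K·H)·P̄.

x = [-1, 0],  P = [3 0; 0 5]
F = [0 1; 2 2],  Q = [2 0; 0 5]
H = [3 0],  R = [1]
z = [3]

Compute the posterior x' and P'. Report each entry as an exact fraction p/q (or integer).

x̄ = F·x = [0, -2]
P̄ = F·P·Fᵀ + Q = [7 10; 10 37]
y = z − H·x̄ = [3]
S = H·P̄·Hᵀ + R = [64]
K = P̄·Hᵀ·S⁻¹ = [21/64; 15/32]
x' = x̄ + K·y = [63/64, -19/32]
P' = (I − K·H)·P̄ = [7/64 5/32; 5/32 367/16]

x' = [63/64, -19/32]
P' = [7/64 5/32; 5/32 367/16]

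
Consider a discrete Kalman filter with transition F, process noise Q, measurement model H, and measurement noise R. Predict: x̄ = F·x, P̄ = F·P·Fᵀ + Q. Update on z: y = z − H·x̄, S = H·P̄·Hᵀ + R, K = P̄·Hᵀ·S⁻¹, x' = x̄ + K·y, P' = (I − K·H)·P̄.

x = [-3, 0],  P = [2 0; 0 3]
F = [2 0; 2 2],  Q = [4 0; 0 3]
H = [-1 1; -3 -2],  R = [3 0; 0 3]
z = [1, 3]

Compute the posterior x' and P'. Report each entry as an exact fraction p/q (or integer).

x' = [-3412/3127, -9/6254]
P' = [1644/3127 -1554/3127; -1554/3127 6567/6254]

x̄ = F·x = [-6, -6]
P̄ = F·P·Fᵀ + Q = [12 8; 8 23]
y = z − H·x̄ = [1, -27]
S = H·P̄·Hᵀ + R = [22 -18; -18 299]
K = P̄·Hᵀ·S⁻¹ = [-1066/3127 -608/3127; 3225/6254 -635/3127]
x' = x̄ + K·y = [-3412/3127, -9/6254]
P' = (I − K·H)·P̄ = [1644/3127 -1554/3127; -1554/3127 6567/6254]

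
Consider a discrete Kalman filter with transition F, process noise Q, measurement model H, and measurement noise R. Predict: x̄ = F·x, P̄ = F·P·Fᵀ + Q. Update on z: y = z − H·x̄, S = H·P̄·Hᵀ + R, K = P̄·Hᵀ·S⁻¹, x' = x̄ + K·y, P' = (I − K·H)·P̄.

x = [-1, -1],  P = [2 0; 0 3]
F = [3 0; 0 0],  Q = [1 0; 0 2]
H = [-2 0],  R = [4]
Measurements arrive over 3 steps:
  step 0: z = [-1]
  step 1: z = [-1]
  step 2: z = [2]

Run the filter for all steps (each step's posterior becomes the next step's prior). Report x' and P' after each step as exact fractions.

step 0: x' = [13/40, 0], P' = [19/20 0; 0 2]
step 1: x' = [115/211, 0], P' = [191/211 0; 0 2]
step 2: x' = [-1585/2141, 0], P' = [1930/2141 0; 0 2]

step 0: x̄ = F·x = [-3, 0]
step 0: P̄ = F·P·Fᵀ + Q = [19 0; 0 2]
step 0: y = z − H·x̄ = [-7]
step 0: S = H·P̄·Hᵀ + R = [80]
step 0: K = P̄·Hᵀ·S⁻¹ = [-19/40; 0]
step 0: x' = x̄ + K·y = [13/40, 0]
step 0: P' = (I − K·H)·P̄ = [19/20 0; 0 2]
step 1: x̄ = F·x = [39/40, 0]
step 1: P̄ = F·P·Fᵀ + Q = [191/20 0; 0 2]
step 1: y = z − H·x̄ = [19/20]
step 1: S = H·P̄·Hᵀ + R = [211/5]
step 1: K = P̄·Hᵀ·S⁻¹ = [-191/422; 0]
step 1: x' = x̄ + K·y = [115/211, 0]
step 1: P' = (I − K·H)·P̄ = [191/211 0; 0 2]
step 2: x̄ = F·x = [345/211, 0]
step 2: P̄ = F·P·Fᵀ + Q = [1930/211 0; 0 2]
step 2: y = z − H·x̄ = [1112/211]
step 2: S = H·P̄·Hᵀ + R = [8564/211]
step 2: K = P̄·Hᵀ·S⁻¹ = [-965/2141; 0]
step 2: x' = x̄ + K·y = [-1585/2141, 0]
step 2: P' = (I − K·H)·P̄ = [1930/2141 0; 0 2]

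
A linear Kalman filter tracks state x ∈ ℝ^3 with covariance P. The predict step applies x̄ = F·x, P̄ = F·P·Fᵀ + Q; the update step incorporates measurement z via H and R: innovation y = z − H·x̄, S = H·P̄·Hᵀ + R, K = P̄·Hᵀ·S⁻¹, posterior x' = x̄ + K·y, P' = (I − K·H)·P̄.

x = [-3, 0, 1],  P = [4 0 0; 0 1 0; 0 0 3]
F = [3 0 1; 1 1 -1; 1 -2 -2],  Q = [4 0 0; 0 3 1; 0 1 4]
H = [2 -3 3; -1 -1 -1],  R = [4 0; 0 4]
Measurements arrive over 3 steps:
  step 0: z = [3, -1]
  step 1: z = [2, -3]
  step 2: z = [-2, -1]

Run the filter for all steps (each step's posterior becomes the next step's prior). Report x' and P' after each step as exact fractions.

step 0: x̄ = F·x = [-8, -4, -5]
step 0: P̄ = F·P·Fᵀ + Q = [43 9 6; 9 11 9; 6 9 24]
step 0: y = z − H·x̄ = [22, -18]
step 0: S = H·P̄·Hᵀ + R = [293 -146; -146 130]
step 0: K = P̄·Hᵀ·S⁻¹ = [771/8387 -2876/8387; -1337/8387 -6745/16774; 858/8387 -3105/16774]
step 0: x' = x̄ + K·y = [1634/8387, -2257/8387, 4886/8387]
step 0: P' = (I − K·H)·P̄ = [134466/8387 -17173/8387 -105789/8387; -17173/8387 20997/16774 40329/16774; -105789/8387 40329/16774 183669/16774]
step 1: x̄ = F·x = [9788/8387, -5509/8387, -3624/8387]
step 1: P̄ = F·P·Fᵀ + Q = [1401685/16774 491787/8387 811383/8387; 491787/8387 398863/8387 640065/8387; 811383/8387 640065/8387 1230510/8387]
step 1: y = z − H·x̄ = [-8457/8387, -24506/8387]
step 1: S = H·P̄·Hᵀ + R = [9815257/8387 -7461754/8387; -7461754/8387 12500467/16774]
step 1: K = P̄·Hᵀ·S⁻¹ = [-47678757/1352062801 -490432543/1352062801; -179216680/1352062801 -545082610/1352062801; 286589469/1352062801 -238025592/1352062801]
step 1: x' = x̄ + K·y = [3058990085/1352062801, 885288653/1352062801, -177716415/1352062801]
step 1: P' = (I − K·H)·P̄ = [9215994468/1352062801 -523348154/1352062801 -6730916142/1352062801; -523348154/1352062801 1296867699/1352062801 1406810895/1352062801; -6730916142/1352062801 1406810895/1352062801 6276207615/1352062801]
step 2: x̄ = F·x = [8999253840/1352062801, 4121995153/1352062801, 1643845609/1352062801]
step 2: P̄ = F·P·Fᵀ + Q = [54242912179/1352062801 34670374506/1352062801 49076616018/1352062801; 34670374506/1352062801 30446772371/1352062801 41242833681/1352062801; 49076616018/1352062801 41242833681/1352062801 85188091272/1352062801]
step 2: y = z − H·x̄ = [-13268184650/1352062801, 13413031801/1352062801]
step 2: S = H·P̄·Hᵀ + R = [693597564593/1352062801 -483422486645/1352062801; -483422486645/1352062801 425265675436/1352062801]
step 2: K = P̄·Hᵀ·S⁻¹ = [-231676098693/6473276679589 -16546620597049/45312936757123; -861644560114/6473276679589 -18189221492104/45312936757123; 1369562079747/6473276679589 -1114672058514/6473276679589]
step 2: x' = x̄ + K·y = [153365450545421/45312936757123, 16888500474215/45312936757123, -16627679476163/6473276679589]
step 2: P' = (I − K·H)·P̄ = [311127048847164/45312936757123 -17680111819862/45312936757123 -32465779234158/6473276679589; -17680111819862/45312936757123 43346136234717/45312936757123 6727265936223/6473276679589; -32465779234158/6473276679589 6727265936223/6473276679589 30197201531991/6473276679589]

step 0: x' = [1634/8387, -2257/8387, 4886/8387], P' = [134466/8387 -17173/8387 -105789/8387; -17173/8387 20997/16774 40329/16774; -105789/8387 40329/16774 183669/16774]
step 1: x' = [3058990085/1352062801, 885288653/1352062801, -177716415/1352062801], P' = [9215994468/1352062801 -523348154/1352062801 -6730916142/1352062801; -523348154/1352062801 1296867699/1352062801 1406810895/1352062801; -6730916142/1352062801 1406810895/1352062801 6276207615/1352062801]
step 2: x' = [153365450545421/45312936757123, 16888500474215/45312936757123, -16627679476163/6473276679589], P' = [311127048847164/45312936757123 -17680111819862/45312936757123 -32465779234158/6473276679589; -17680111819862/45312936757123 43346136234717/45312936757123 6727265936223/6473276679589; -32465779234158/6473276679589 6727265936223/6473276679589 30197201531991/6473276679589]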